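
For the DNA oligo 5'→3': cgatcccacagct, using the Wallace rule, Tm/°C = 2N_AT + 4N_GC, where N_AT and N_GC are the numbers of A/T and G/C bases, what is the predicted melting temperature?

Counting bases: T=2, A=3, G=2, C=6
So N_AT = 5 and N_GC = 8.
Tm = 4·8 + 2·5 = 32 + 10 = 42°C

42°C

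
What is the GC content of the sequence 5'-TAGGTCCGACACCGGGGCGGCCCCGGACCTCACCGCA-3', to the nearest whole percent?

76%

Counting bases: C=16, A=6, T=3, G=12
G+C = 12 + 16 = 28 out of 37 bases
%GC = 28/37 × 100 = 75.68% ≈ 76%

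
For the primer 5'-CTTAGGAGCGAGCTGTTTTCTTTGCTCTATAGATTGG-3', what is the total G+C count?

16

Counting bases: C=6, T=15, G=10, A=6
Total G or C: 10 + 6 = 16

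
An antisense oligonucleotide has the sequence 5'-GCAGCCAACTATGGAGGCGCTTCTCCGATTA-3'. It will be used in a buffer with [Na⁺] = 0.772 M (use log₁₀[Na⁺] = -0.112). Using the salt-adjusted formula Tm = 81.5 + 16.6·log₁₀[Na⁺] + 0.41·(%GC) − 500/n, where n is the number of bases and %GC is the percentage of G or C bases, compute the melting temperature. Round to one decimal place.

Length n = 31. Counting bases: A=7, T=7, G=8, C=9
G+C = 17, so %GC = 17/31 × 100 = 54.839%
Salt term: 16.6 × (-0.112) = -1.859
GC term: 0.41 × 54.839 = 22.484; length term: −500/31 = −16.129
Tm = 81.5 + (-1.859) + 22.484 − 16.129 = 85.996 → 86.0°C

86.0°C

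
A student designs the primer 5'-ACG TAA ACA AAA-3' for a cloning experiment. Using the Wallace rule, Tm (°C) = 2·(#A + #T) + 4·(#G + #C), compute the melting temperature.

30°C

Base counts: T=1, A=8, G=1, C=2
AT pairs contribute 9, GC pairs contribute 3.
Tm = 4·3 + 2·9 = 12 + 18 = 30°C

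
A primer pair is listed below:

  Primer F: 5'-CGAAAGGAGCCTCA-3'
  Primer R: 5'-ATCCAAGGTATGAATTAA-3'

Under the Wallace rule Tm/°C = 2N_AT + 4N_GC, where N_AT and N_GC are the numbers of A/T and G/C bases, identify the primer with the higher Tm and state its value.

Primer F: A+T=6, G+C=8 → Tm = 2(6)+4(8) = 44°C
Primer R: A+T=13, G+C=5 → Tm = 2(13)+4(5) = 46°C
44°C vs 46°C → primer R is higher.

Primer R, 46°C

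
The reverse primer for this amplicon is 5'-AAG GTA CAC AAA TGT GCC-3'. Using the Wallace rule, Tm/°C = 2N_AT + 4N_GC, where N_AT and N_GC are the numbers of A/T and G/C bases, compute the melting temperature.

Scanning the sequence gives T=3, C=4, G=4, A=7.
A+T = 10, G+C = 8
Tm = 2(10) + 4(8) = 20 + 32 = 52°C

52°C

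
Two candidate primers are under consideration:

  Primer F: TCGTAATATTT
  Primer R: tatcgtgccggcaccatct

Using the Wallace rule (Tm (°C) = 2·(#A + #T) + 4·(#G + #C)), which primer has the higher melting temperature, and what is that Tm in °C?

Primer F: A+T=9, G+C=2 → Tm = 2(9)+4(2) = 26°C
Primer R: A+T=8, G+C=11 → Tm = 2(8)+4(11) = 60°C
26°C vs 60°C → primer R is higher.

Primer R, 60°C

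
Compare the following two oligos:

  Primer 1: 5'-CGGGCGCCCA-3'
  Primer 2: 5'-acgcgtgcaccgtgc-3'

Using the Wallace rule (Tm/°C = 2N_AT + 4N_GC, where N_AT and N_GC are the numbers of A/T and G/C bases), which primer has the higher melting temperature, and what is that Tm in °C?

Primer 1: A+T=1, G+C=9 → Tm = 2(1)+4(9) = 38°C
Primer 2: A+T=4, G+C=11 → Tm = 2(4)+4(11) = 52°C
38°C vs 52°C → primer 2 is higher.

Primer 2, 52°C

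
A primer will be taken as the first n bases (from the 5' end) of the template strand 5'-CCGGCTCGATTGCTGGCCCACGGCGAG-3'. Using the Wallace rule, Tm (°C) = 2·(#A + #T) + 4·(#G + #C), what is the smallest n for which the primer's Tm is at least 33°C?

First 9 bases: CCGGCTCGA → Tm = 32°C (< 33°C)
First 10 bases: CCGGCTCGAT → Tm = 34°C (≥ 33°C)
Since every base adds ≥2°C, Tm only increases with n, so the threshold is first crossed at n = 10.

n = 10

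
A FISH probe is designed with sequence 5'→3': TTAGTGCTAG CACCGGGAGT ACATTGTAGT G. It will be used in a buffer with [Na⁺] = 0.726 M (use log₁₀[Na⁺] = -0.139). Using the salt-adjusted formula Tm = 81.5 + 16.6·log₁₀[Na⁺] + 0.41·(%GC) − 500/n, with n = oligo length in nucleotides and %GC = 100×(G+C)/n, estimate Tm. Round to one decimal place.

82.9°C

Length n = 31. Scanning the sequence gives C=5, T=9, G=10, A=7.
G+C = 15, so %GC = 15/31 × 100 = 48.387%
Salt term: 16.6 × (-0.139) = -2.307
GC term: 0.41 × 48.387 = 19.839; length term: −500/31 = −16.129
Tm = 81.5 + (-2.307) + 19.839 − 16.129 = 82.903 → 82.9°C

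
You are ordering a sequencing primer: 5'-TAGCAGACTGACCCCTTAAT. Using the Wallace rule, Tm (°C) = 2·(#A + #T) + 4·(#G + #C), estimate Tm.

58°C

Scanning the sequence gives G=3, T=5, A=6, C=6.
So N_AT = 11 and N_GC = 9.
Tm = 2(11) + 4(9) = 22 + 36 = 58°C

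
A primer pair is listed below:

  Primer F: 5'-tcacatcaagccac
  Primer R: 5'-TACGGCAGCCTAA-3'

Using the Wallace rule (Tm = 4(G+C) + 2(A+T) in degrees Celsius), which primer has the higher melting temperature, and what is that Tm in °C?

Primer F: A+T=7, G+C=7 → Tm = 2(7)+4(7) = 42°C
Primer R: A+T=6, G+C=7 → Tm = 2(6)+4(7) = 40°C
42°C vs 40°C → primer F is higher.

Primer F, 42°C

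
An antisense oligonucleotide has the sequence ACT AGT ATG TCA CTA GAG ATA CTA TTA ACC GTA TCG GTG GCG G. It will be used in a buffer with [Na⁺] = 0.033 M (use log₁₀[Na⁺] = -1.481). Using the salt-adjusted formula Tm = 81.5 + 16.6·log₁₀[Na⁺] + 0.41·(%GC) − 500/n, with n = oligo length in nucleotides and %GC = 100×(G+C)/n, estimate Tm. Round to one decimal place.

63.4°C

Length n = 43. Base counts: A=12, G=11, T=12, C=8
G+C = 19, so %GC = 19/43 × 100 = 44.186%
Salt term: 16.6 × (-1.481) = -24.585
GC term: 0.41 × 44.186 = 18.116; length term: −500/43 = −11.628
Tm = 81.5 + (-24.585) + 18.116 − 11.628 = 63.403 → 63.4°C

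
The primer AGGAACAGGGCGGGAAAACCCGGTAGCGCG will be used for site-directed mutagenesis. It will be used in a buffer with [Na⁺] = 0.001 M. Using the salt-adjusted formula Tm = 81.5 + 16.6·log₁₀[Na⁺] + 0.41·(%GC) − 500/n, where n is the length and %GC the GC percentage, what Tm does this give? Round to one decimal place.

42.4°C

Length n = 30. Scanning the sequence gives A=9, C=7, T=1, G=13.
G+C = 20, so %GC = 20/30 × 100 = 66.667%
Salt term: 16.6 × (-3) = -49.8
GC term: 0.41 × 66.667 = 27.333; length term: −500/30 = −16.667
Tm = 81.5 + (-49.8) + 27.333 − 16.667 = 42.366 → 42.4°C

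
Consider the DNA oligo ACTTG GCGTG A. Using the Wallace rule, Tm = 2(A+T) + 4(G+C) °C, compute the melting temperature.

Scanning the sequence gives A=2, C=2, T=3, G=4.
AT pairs contribute 5, GC pairs contribute 6.
Tm = 2(5) + 4(6) = 10 + 24 = 34°C

34°C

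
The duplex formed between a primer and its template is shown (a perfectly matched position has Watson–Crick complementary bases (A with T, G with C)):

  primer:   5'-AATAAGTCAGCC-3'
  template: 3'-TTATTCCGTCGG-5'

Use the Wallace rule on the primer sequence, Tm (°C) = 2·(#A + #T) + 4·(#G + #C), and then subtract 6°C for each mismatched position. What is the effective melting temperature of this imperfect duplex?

28°C

Primer base counts: A=5, T=2, G=2, C=3 → A+T=7, G+C=5
Perfect-match Tm = 2(7) + 4(5) = 14 + 20 = 34°C
Mismatches (positions where the bases are not complementary): 1 (at position 7)
Effective Tm = 34 − 1×6 = 34 − 6 = 28°C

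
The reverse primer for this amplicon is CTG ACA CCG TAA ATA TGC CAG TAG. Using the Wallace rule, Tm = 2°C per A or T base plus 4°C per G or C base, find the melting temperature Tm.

Scanning the sequence gives A=8, T=5, C=6, G=5.
A+T = 13, G+C = 11
Tm = 2×13 + 4×11 = 70°C

70°C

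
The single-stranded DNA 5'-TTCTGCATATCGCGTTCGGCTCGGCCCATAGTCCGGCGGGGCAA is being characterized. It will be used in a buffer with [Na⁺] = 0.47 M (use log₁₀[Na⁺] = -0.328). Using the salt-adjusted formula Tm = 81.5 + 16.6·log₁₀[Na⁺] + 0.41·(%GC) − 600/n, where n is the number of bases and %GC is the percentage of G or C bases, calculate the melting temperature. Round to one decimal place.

88.5°C

Length n = 44. Base counts: A=6, T=10, C=14, G=14
G+C = 28, so %GC = 28/44 × 100 = 63.636%
Salt term: 16.6 × (-0.328) = -5.445
GC term: 0.41 × 63.636 = 26.091; length term: −600/44 = −13.636
Tm = 81.5 + (-5.445) + 26.091 − 13.636 = 88.51 → 88.5°C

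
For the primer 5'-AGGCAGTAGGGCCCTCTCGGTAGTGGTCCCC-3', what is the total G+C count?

21

Counting bases: C=10, G=11, T=6, A=4
Total G or C: 11 + 10 = 21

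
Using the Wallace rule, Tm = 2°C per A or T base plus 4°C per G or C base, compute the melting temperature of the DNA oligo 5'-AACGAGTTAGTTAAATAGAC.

52°C

Counting bases: G=4, T=5, A=9, C=2
A+T = 14, G+C = 6
Tm = 2(14) + 4(6) = 28 + 24 = 52°C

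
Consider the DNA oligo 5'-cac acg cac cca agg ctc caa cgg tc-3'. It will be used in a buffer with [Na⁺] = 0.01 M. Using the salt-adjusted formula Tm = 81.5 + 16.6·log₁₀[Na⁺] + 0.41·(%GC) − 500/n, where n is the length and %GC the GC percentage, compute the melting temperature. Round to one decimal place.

Length n = 26. Counting bases: A=7, T=2, G=5, C=12
G+C = 17, so %GC = 17/26 × 100 = 65.385%
Salt term: 16.6 × (-2) = -33.2
GC term: 0.41 × 65.385 = 26.808; length term: −500/26 = −19.231
Tm = 81.5 + (-33.2) + 26.808 − 19.231 = 55.877 → 55.9°C

55.9°C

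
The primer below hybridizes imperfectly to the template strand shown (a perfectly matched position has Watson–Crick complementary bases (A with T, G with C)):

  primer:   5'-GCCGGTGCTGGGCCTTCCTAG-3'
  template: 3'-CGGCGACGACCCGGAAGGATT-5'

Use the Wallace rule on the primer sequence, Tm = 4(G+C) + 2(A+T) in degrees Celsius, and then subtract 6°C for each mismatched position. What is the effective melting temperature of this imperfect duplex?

60°C

Primer base counts: A=1, T=5, G=8, C=7 → A+T=6, G+C=15
Perfect-match Tm = 2(6) + 4(15) = 12 + 60 = 72°C
Mismatches (positions where the bases are not complementary): 2 (at positions 5, 21)
Effective Tm = 72 − 2×6 = 72 − 12 = 60°C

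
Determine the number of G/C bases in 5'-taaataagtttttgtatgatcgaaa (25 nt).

Counting bases: C=1, G=4, T=10, A=10
G+C = 4 + 1 = 5

5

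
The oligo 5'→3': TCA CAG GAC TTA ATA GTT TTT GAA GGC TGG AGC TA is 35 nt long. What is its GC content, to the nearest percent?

Scanning the sequence gives C=5, T=11, G=9, A=10.
G+C = 9 + 5 = 14 out of 35 bases
%GC = 14/35 × 100 = 40% ≈ 40%

40%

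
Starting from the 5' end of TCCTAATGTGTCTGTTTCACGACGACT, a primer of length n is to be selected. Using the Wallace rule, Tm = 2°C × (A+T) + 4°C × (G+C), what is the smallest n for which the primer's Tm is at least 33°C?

n = 12

First 11 bases: TCCTAATGTGT → Tm = 30°C (< 33°C)
First 12 bases: TCCTAATGTGTC → Tm = 34°C (≥ 33°C)
Each additional base adds 2°C (A/T) or 4°C (G/C), so Tm is non-decreasing in n; n = 12 is the first length to reach 33°C.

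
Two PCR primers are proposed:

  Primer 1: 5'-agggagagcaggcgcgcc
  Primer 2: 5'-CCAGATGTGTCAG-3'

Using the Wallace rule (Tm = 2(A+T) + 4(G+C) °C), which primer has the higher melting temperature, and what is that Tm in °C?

Primer 1: A+T=4, G+C=14 → Tm = 2(4)+4(14) = 64°C
Primer 2: A+T=6, G+C=7 → Tm = 2(6)+4(7) = 40°C
64°C vs 40°C → primer 1 is higher.

Primer 1, 64°C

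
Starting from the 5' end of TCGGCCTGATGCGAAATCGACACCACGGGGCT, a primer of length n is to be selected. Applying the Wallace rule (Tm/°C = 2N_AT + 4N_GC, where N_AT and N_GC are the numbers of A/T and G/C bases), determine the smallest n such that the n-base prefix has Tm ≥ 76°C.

First 23 bases: TCGGCCTGATGCGAAATCGACAC → Tm = 72°C (< 76°C)
First 24 bases: TCGGCCTGATGCGAAATCGACACC → Tm = 76°C (≥ 76°C)
Since every base adds ≥2°C, Tm only increases with n, so the threshold is first crossed at n = 24.

n = 24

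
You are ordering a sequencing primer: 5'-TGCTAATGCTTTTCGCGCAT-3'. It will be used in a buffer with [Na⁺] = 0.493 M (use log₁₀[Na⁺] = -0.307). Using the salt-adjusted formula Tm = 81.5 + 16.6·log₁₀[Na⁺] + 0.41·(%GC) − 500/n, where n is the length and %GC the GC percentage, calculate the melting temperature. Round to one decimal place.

69.9°C

Length n = 20. Base counts: A=3, T=8, C=5, G=4
G+C = 9, so %GC = 9/20 × 100 = 45%
Salt term: 16.6 × (-0.307) = -5.096
GC term: 0.41 × 45 = 18.45; length term: −500/20 = −25
Tm = 81.5 + (-5.096) + 18.45 − 25 = 69.854 → 69.9°C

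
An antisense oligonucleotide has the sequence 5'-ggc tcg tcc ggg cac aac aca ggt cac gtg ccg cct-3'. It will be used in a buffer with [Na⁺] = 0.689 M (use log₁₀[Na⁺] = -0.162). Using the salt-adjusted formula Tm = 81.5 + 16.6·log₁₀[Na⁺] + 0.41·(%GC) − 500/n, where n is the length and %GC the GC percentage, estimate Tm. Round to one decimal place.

Length n = 36. Base counts: C=14, A=6, G=11, T=5
G+C = 25, so %GC = 25/36 × 100 = 69.444%
Salt term: 16.6 × (-0.162) = -2.689
GC term: 0.41 × 69.444 = 28.472; length term: −500/36 = −13.889
Tm = 81.5 + (-2.689) + 28.472 − 13.889 = 93.394 → 93.4°C

93.4°C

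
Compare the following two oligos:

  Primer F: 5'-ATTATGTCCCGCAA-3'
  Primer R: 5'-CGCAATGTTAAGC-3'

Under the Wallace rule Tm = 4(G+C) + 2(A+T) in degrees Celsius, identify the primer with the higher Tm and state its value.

Primer F: A+T=8, G+C=6 → Tm = 2(8)+4(6) = 40°C
Primer R: A+T=7, G+C=6 → Tm = 2(7)+4(6) = 38°C
40°C vs 38°C → primer F is higher.

Primer F, 40°C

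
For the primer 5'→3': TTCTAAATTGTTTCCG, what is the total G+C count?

Scanning the sequence gives A=3, T=8, C=3, G=2.
Total G or C: 2 + 3 = 5

5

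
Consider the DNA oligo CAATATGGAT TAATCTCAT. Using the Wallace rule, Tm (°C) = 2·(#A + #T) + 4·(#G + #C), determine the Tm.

Counting bases: T=7, A=7, C=3, G=2
A+T = 14, G+C = 5
Tm = 4·5 + 2·14 = 20 + 28 = 48°C

48°C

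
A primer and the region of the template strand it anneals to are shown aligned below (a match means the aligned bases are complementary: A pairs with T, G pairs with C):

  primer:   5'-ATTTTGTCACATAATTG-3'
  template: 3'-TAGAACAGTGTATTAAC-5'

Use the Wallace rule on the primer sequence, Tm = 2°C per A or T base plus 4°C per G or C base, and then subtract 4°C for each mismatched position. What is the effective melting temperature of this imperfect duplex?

Primer base counts: A=5, T=8, G=2, C=2 → A+T=13, G+C=4
Perfect-match Tm = 2(13) + 4(4) = 26 + 16 = 42°C
Mismatches (positions where the bases are not complementary): 1 (at position 3)
Effective Tm = 42 − 1×4 = 42 − 4 = 38°C

38°C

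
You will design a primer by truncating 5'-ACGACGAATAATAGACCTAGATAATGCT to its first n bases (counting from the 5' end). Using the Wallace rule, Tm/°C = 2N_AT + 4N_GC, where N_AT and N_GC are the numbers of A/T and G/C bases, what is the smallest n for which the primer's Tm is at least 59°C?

n = 22

First 21 bases: ACGACGAATAATAGACCTAGA → Tm = 58°C (< 59°C)
First 22 bases: ACGACGAATAATAGACCTAGAT → Tm = 60°C (≥ 59°C)
Since every base adds ≥2°C, Tm only increases with n, so the threshold is first crossed at n = 22.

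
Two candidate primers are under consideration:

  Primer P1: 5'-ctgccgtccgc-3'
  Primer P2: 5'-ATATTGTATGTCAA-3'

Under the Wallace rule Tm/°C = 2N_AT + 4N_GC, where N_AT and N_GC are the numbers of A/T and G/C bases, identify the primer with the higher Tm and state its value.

Primer P1: A+T=2, G+C=9 → Tm = 2(2)+4(9) = 40°C
Primer P2: A+T=11, G+C=3 → Tm = 2(11)+4(3) = 34°C
40°C vs 34°C → primer P1 is higher.

Primer P1, 40°C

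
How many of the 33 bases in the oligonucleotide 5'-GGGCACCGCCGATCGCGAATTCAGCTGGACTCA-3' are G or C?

G=10, T=5, C=11, A=7
Total G or C: 10 + 11 = 21

21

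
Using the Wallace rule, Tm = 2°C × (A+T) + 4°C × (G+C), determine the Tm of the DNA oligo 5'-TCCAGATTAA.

Scanning the sequence gives C=2, T=3, G=1, A=4.
AT pairs contribute 7, GC pairs contribute 3.
Tm = 4·3 + 2·7 = 12 + 14 = 26°C

26°C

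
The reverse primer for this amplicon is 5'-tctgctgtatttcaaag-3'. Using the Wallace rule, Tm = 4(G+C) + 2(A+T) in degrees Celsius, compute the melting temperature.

46°C

Base counts: T=7, G=3, A=4, C=3
AT pairs contribute 11, GC pairs contribute 6.
Tm = 2(11) + 4(6) = 22 + 24 = 46°C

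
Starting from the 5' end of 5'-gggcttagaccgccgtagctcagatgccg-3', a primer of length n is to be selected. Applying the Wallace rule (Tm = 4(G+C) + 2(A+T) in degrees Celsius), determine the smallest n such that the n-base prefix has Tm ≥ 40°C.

n = 12

First 11 bases: GGGCTTAGACC → Tm = 36°C (< 40°C)
First 12 bases: GGGCTTAGACCG → Tm = 40°C (≥ 40°C)
Since every base adds ≥2°C, Tm only increases with n, so the threshold is first crossed at n = 12.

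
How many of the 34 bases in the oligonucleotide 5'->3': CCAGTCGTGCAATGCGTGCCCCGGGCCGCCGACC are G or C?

A=4, G=11, C=15, T=4
G+C = 11 + 15 = 26

26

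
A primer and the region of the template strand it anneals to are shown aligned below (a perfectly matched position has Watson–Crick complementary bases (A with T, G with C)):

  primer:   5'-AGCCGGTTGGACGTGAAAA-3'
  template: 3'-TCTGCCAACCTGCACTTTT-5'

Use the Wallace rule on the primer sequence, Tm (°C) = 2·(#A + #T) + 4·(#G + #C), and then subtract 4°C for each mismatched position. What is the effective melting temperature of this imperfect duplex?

Primer base counts: A=6, T=3, G=7, C=3 → A+T=9, G+C=10
Perfect-match Tm = 2(9) + 4(10) = 18 + 40 = 58°C
Mismatches (positions where the bases are not complementary): 1 (at position 3)
Effective Tm = 58 − 1×4 = 58 − 4 = 54°C

54°C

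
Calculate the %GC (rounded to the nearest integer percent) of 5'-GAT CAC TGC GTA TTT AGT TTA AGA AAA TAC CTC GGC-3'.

Base counts: G=7, A=11, T=11, C=7
G+C = 7 + 7 = 14 out of 36 bases
%GC = 14/36 × 100 = 38.89% ≈ 39%

39%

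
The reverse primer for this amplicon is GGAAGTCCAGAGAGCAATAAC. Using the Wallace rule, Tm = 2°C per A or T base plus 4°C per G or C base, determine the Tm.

62°C

Counting bases: A=9, C=4, T=2, G=6
AT pairs contribute 11, GC pairs contribute 10.
Tm = 2×11 + 4×10 = 62°C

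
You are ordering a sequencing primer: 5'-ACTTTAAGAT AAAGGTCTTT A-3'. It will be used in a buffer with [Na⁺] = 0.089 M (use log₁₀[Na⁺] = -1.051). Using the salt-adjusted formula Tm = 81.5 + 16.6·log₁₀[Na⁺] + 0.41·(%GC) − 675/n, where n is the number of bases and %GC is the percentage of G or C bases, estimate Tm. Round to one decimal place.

41.7°C

Length n = 21. C=2, T=8, A=8, G=3
G+C = 5, so %GC = 5/21 × 100 = 23.81%
Salt term: 16.6 × (-1.051) = -17.447
GC term: 0.41 × 23.81 = 9.762; length term: −675/21 = −32.143
Tm = 81.5 + (-17.447) + 9.762 − 32.143 = 41.672 → 41.7°C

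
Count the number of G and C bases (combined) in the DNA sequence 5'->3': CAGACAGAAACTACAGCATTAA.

8

Scanning the sequence gives G=3, A=11, T=3, C=5.
Total G or C: 3 + 5 = 8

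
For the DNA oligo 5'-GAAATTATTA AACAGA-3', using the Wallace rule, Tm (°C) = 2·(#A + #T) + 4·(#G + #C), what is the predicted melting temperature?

38°C

G=2, A=9, T=4, C=1
So N_AT = 13 and N_GC = 3.
Tm = 2×13 + 4×3 = 38°C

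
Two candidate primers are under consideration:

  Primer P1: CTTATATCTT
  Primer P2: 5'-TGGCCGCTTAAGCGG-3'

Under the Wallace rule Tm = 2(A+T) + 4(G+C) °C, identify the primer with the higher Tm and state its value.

Primer P2, 50°C

Primer P1: A+T=8, G+C=2 → Tm = 2(8)+4(2) = 24°C
Primer P2: A+T=5, G+C=10 → Tm = 2(5)+4(10) = 50°C
24°C vs 50°C → primer P2 is higher.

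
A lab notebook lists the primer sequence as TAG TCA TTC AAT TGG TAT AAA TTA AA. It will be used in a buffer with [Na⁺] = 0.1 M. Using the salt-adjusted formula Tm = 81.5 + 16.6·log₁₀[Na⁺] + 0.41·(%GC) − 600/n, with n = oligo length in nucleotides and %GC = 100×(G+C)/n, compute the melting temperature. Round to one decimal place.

Length n = 26. Base counts: A=11, G=3, T=10, C=2
G+C = 5, so %GC = 5/26 × 100 = 19.231%
Salt term: 16.6 × (-1) = -16.6
GC term: 0.41 × 19.231 = 7.885; length term: −600/26 = −23.077
Tm = 81.5 + (-16.6) + 7.885 − 23.077 = 49.708 → 49.7°C

49.7°C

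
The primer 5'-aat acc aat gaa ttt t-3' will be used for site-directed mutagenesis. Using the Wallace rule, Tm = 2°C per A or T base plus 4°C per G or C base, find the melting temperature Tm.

38°C

Scanning the sequence gives G=1, C=2, A=7, T=6.
So N_AT = 13 and N_GC = 3.
Tm = 2(13) + 4(3) = 26 + 12 = 38°C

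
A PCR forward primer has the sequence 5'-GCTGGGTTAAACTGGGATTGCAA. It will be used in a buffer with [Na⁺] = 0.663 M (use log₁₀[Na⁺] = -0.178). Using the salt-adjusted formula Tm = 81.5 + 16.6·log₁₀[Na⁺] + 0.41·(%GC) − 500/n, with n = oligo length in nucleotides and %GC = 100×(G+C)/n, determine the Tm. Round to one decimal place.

76.4°C

Length n = 23. Counting bases: G=8, T=6, C=3, A=6
G+C = 11, so %GC = 11/23 × 100 = 47.826%
Salt term: 16.6 × (-0.178) = -2.955
GC term: 0.41 × 47.826 = 19.609; length term: −500/23 = −21.739
Tm = 81.5 + (-2.955) + 19.609 − 21.739 = 76.415 → 76.4°C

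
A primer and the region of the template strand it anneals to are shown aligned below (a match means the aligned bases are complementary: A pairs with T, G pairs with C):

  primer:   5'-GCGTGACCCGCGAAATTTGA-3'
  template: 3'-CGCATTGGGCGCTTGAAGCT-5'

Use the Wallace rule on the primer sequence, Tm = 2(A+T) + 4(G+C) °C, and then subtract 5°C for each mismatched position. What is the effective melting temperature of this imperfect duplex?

Primer base counts: A=5, T=4, G=6, C=5 → A+T=9, G+C=11
Perfect-match Tm = 2(9) + 4(11) = 18 + 44 = 62°C
Mismatches (positions where the bases are not complementary): 3 (at positions 5, 15, 18)
Effective Tm = 62 − 3×5 = 62 − 15 = 47°C

47°C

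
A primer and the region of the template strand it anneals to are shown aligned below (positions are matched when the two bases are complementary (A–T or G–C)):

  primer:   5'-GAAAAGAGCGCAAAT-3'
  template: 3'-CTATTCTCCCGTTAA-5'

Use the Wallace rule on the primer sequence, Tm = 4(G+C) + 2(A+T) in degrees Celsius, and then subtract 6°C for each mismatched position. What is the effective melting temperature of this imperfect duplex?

Primer base counts: A=8, T=1, G=4, C=2 → A+T=9, G+C=6
Perfect-match Tm = 2(9) + 4(6) = 18 + 24 = 42°C
Mismatches (positions where the bases are not complementary): 3 (at positions 3, 9, 14)
Effective Tm = 42 − 3×6 = 42 − 18 = 24°C

24°C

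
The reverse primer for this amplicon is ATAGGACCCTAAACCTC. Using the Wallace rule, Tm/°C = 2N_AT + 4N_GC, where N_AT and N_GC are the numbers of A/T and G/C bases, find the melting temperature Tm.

50°C

G=2, C=6, A=6, T=3
AT pairs contribute 9, GC pairs contribute 8.
Tm = 2(9) + 4(8) = 18 + 32 = 50°C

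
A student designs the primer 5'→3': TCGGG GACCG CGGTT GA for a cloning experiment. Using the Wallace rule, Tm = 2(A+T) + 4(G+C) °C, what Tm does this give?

58°C

Base counts: G=8, C=4, T=3, A=2
A+T = 5, G+C = 12
Tm = 2×5 + 4×12 = 58°C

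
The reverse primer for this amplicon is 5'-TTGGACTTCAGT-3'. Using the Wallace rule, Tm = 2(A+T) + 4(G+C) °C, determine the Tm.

Scanning the sequence gives G=3, A=2, T=5, C=2.
A+T = 7, G+C = 5
Tm = 2(7) + 4(5) = 14 + 20 = 34°C

34°C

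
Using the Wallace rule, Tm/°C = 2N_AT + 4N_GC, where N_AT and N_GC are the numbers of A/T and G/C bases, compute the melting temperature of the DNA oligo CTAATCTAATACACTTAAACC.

G=0, A=9, T=6, C=6
AT pairs contribute 15, GC pairs contribute 6.
Tm = 4·6 + 2·15 = 24 + 30 = 54°C

54°C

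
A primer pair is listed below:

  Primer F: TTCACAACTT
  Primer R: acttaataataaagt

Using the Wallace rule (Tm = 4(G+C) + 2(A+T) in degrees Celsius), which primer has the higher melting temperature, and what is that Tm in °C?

Primer R, 34°C

Primer F: A+T=7, G+C=3 → Tm = 2(7)+4(3) = 26°C
Primer R: A+T=13, G+C=2 → Tm = 2(13)+4(2) = 34°C
26°C vs 34°C → primer R is higher.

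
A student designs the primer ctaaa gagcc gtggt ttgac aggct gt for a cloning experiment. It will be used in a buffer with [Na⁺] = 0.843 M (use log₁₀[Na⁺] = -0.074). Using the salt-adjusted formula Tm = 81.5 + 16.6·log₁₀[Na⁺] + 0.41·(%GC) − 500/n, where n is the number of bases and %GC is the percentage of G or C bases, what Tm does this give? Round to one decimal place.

83.0°C

Length n = 27. C=5, A=6, T=7, G=9
G+C = 14, so %GC = 14/27 × 100 = 51.852%
Salt term: 16.6 × (-0.074) = -1.228
GC term: 0.41 × 51.852 = 21.259; length term: −500/27 = −18.519
Tm = 81.5 + (-1.228) + 21.259 − 18.519 = 83.012 → 83.0°C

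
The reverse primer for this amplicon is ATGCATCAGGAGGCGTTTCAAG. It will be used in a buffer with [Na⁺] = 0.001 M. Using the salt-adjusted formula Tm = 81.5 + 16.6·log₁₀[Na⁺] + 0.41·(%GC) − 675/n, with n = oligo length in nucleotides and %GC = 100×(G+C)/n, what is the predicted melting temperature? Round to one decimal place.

21.5°C

Length n = 22. Scanning the sequence gives T=5, C=4, G=7, A=6.
G+C = 11, so %GC = 11/22 × 100 = 50%
Salt term: 16.6 × (-3) = -49.8
GC term: 0.41 × 50 = 20.5; length term: −675/22 = −30.682
Tm = 81.5 + (-49.8) + 20.5 − 30.682 = 21.518 → 21.5°C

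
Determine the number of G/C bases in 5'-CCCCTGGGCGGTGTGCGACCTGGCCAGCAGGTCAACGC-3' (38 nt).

Counting bases: G=14, C=14, A=5, T=5
Total G or C: 14 + 14 = 28

28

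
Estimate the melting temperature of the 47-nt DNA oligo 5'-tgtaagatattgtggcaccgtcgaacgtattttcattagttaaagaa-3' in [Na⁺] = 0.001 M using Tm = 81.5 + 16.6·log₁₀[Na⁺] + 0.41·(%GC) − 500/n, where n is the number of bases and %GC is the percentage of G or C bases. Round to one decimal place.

35.0°C

Length n = 47. Scanning the sequence gives G=10, C=6, A=15, T=16.
G+C = 16, so %GC = 16/47 × 100 = 34.043%
Salt term: 16.6 × (-3) = -49.8
GC term: 0.41 × 34.043 = 13.958; length term: −500/47 = −10.638
Tm = 81.5 + (-49.8) + 13.958 − 10.638 = 35.02 → 35.0°C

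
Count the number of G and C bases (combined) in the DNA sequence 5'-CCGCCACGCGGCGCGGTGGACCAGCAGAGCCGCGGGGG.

Counting bases: A=5, T=1, G=18, C=14
Total G or C: 18 + 14 = 32

32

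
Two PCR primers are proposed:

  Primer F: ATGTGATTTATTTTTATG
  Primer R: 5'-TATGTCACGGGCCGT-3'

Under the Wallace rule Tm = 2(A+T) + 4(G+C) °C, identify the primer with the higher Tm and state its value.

Primer F: A+T=15, G+C=3 → Tm = 2(15)+4(3) = 42°C
Primer R: A+T=6, G+C=9 → Tm = 2(6)+4(9) = 48°C
42°C vs 48°C → primer R is higher.

Primer R, 48°C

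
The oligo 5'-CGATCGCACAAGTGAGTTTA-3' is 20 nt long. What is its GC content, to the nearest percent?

Base counts: G=5, A=6, C=4, T=5
G+C = 5 + 4 = 9 out of 20 bases
%GC = 9/20 × 100 = 45% ≈ 45%

45%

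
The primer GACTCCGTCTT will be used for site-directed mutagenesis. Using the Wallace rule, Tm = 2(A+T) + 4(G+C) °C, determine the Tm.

34°C

Scanning the sequence gives T=4, A=1, C=4, G=2.
So N_AT = 5 and N_GC = 6.
Tm = 2(5) + 4(6) = 10 + 24 = 34°C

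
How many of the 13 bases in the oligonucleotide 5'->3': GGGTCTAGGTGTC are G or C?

Scanning the sequence gives G=6, T=4, C=2, A=1.
G+C = 6 + 2 = 8

8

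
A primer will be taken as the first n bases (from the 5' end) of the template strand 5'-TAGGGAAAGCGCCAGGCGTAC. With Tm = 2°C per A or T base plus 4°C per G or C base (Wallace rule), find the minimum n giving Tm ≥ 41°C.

n = 13

First 12 bases: TAGGGAAAGCGC → Tm = 38°C (< 41°C)
First 13 bases: TAGGGAAAGCGCC → Tm = 42°C (≥ 41°C)
Since every base adds ≥2°C, Tm only increases with n, so the threshold is first crossed at n = 13.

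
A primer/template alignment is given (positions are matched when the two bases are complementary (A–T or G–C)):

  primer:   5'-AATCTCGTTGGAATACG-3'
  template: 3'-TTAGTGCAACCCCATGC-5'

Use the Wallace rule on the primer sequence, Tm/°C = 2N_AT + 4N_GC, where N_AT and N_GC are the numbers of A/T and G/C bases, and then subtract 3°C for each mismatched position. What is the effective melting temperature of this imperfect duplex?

Primer base counts: A=5, T=5, G=4, C=3 → A+T=10, G+C=7
Perfect-match Tm = 2(10) + 4(7) = 20 + 28 = 48°C
Mismatches (positions where the bases are not complementary): 3 (at positions 5, 12, 13)
Effective Tm = 48 − 3×3 = 48 − 9 = 39°C

39°C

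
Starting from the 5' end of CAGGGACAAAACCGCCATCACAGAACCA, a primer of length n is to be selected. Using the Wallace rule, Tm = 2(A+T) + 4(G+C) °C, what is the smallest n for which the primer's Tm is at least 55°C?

n = 18

First 17 bases: CAGGGACAAAACCGCCA → Tm = 54°C (< 55°C)
First 18 bases: CAGGGACAAAACCGCCAT → Tm = 56°C (≥ 55°C)
Since every base adds ≥2°C, Tm only increases with n, so the threshold is first crossed at n = 18.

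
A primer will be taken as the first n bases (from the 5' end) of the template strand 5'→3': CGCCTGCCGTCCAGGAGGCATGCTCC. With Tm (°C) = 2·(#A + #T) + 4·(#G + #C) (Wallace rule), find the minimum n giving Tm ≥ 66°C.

n = 19

First 18 bases: CGCCTGCCGTCCAGGAGG → Tm = 64°C (< 66°C)
First 19 bases: CGCCTGCCGTCCAGGAGGC → Tm = 68°C (≥ 66°C)
Since every base adds ≥2°C, Tm only increases with n, so the threshold is first crossed at n = 19.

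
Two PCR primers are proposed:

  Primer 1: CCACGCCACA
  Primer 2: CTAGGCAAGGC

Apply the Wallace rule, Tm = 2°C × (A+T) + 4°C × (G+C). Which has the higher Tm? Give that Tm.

Primer 2, 36°C

Primer 1: A+T=3, G+C=7 → Tm = 2(3)+4(7) = 34°C
Primer 2: A+T=4, G+C=7 → Tm = 2(4)+4(7) = 36°C
34°C vs 36°C → primer 2 is higher.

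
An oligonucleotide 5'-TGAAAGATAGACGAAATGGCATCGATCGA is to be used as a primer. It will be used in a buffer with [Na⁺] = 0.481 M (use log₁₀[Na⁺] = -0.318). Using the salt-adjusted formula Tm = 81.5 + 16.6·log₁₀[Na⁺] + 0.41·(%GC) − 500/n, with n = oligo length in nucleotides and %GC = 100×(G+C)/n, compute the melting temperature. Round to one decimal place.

75.9°C

Length n = 29. Scanning the sequence gives T=5, A=12, G=8, C=4.
G+C = 12, so %GC = 12/29 × 100 = 41.379%
Salt term: 16.6 × (-0.318) = -5.279
GC term: 0.41 × 41.379 = 16.965; length term: −500/29 = −17.241
Tm = 81.5 + (-5.279) + 16.965 − 17.241 = 75.945 → 75.9°C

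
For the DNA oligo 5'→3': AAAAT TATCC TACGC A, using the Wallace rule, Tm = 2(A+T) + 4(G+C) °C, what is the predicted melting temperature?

Counting bases: C=4, G=1, A=7, T=4
So N_AT = 11 and N_GC = 5.
Tm = 4·5 + 2·11 = 20 + 22 = 42°C

42°C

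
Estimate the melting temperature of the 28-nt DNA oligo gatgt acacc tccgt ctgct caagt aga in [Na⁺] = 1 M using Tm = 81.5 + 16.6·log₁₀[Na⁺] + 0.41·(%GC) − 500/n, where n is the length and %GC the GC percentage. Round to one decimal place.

84.1°C

Length n = 28. Counting bases: A=7, G=6, C=8, T=7
G+C = 14, so %GC = 14/28 × 100 = 50%
Salt term: 16.6 × (0) = 0
GC term: 0.41 × 50 = 20.5; length term: −500/28 = −17.857
Tm = 81.5 + (0) + 20.5 − 17.857 = 84.143 → 84.1°C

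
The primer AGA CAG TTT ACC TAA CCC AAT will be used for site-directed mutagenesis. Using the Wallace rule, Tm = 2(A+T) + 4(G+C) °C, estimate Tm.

58°C

C=6, A=8, G=2, T=5
AT pairs contribute 13, GC pairs contribute 8.
Tm = 2(13) + 4(8) = 26 + 32 = 58°C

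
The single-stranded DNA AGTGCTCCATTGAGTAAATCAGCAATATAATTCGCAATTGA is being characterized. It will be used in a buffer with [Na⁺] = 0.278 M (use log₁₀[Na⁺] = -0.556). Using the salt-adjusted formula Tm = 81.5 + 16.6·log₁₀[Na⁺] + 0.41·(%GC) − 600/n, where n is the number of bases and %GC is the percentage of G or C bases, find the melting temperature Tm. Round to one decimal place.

71.6°C

Length n = 41. G=7, C=7, A=15, T=12
G+C = 14, so %GC = 14/41 × 100 = 34.146%
Salt term: 16.6 × (-0.556) = -9.23
GC term: 0.41 × 34.146 = 14; length term: −600/41 = −14.634
Tm = 81.5 + (-9.23) + 14 − 14.634 = 71.636 → 71.6°C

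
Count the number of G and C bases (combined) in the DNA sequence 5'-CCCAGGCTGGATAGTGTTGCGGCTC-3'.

16

Scanning the sequence gives A=3, G=9, T=6, C=7.
Total G or C: 9 + 7 = 16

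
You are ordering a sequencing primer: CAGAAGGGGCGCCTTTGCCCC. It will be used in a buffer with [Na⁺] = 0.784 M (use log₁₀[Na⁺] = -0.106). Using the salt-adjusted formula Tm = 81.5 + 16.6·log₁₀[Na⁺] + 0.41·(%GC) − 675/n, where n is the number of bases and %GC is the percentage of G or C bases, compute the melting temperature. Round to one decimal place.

76.9°C

Length n = 21. Scanning the sequence gives T=3, C=8, A=3, G=7.
G+C = 15, so %GC = 15/21 × 100 = 71.429%
Salt term: 16.6 × (-0.106) = -1.76
GC term: 0.41 × 71.429 = 29.286; length term: −675/21 = −32.143
Tm = 81.5 + (-1.76) + 29.286 − 32.143 = 76.883 → 76.9°C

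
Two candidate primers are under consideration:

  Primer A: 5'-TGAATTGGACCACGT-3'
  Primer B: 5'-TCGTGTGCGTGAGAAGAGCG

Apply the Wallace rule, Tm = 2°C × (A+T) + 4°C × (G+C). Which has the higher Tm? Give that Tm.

Primer A: A+T=8, G+C=7 → Tm = 2(8)+4(7) = 44°C
Primer B: A+T=8, G+C=12 → Tm = 2(8)+4(12) = 64°C
44°C vs 64°C → primer B is higher.

Primer B, 64°C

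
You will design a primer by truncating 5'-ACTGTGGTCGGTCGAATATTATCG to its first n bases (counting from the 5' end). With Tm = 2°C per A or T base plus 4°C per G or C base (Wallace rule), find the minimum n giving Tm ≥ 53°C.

n = 18

First 17 bases: ACTGTGGTCGGTCGAAT → Tm = 52°C (< 53°C)
First 18 bases: ACTGTGGTCGGTCGAATA → Tm = 54°C (≥ 53°C)
Each additional base adds 2°C (A/T) or 4°C (G/C), so Tm is non-decreasing in n; n = 18 is the first length to reach 53°C.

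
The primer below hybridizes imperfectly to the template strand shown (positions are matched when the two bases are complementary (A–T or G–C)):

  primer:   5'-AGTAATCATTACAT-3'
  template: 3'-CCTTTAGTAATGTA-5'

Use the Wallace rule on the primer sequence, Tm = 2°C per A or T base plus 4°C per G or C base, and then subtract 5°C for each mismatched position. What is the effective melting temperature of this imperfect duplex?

Primer base counts: A=6, T=5, G=1, C=2 → A+T=11, G+C=3
Perfect-match Tm = 2(11) + 4(3) = 22 + 12 = 34°C
Mismatches (positions where the bases are not complementary): 2 (at positions 1, 3)
Effective Tm = 34 − 2×5 = 34 − 10 = 24°C

24°C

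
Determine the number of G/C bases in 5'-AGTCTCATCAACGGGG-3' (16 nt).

9

Base counts: G=5, T=3, A=4, C=4
G+C = 5 + 4 = 9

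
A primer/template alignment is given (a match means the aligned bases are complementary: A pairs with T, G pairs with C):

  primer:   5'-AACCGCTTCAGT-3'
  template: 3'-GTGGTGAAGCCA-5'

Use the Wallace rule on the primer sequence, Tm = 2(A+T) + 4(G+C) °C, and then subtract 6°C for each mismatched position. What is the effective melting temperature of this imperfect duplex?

18°C

Primer base counts: A=3, T=3, G=2, C=4 → A+T=6, G+C=6
Perfect-match Tm = 2(6) + 4(6) = 12 + 24 = 36°C
Mismatches (positions where the bases are not complementary): 3 (at positions 1, 5, 10)
Effective Tm = 36 − 3×6 = 36 − 18 = 18°C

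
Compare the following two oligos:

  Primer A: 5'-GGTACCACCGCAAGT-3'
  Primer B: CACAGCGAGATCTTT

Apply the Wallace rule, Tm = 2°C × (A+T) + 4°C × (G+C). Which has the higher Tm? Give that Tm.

Primer A: A+T=6, G+C=9 → Tm = 2(6)+4(9) = 48°C
Primer B: A+T=8, G+C=7 → Tm = 2(8)+4(7) = 44°C
48°C vs 44°C → primer A is higher.

Primer A, 48°C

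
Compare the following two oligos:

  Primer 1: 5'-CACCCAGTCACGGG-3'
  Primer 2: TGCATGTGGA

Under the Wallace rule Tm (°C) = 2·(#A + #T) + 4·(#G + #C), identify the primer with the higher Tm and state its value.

Primer 1, 48°C

Primer 1: A+T=4, G+C=10 → Tm = 2(4)+4(10) = 48°C
Primer 2: A+T=5, G+C=5 → Tm = 2(5)+4(5) = 30°C
48°C vs 30°C → primer 1 is higher.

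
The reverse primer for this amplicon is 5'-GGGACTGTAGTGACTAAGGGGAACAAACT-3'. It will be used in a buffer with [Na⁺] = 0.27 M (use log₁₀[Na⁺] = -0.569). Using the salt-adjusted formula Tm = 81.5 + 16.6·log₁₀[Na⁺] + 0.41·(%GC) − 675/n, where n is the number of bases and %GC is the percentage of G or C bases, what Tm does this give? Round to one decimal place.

68.6°C

Length n = 29. C=4, G=10, A=10, T=5
G+C = 14, so %GC = 14/29 × 100 = 48.276%
Salt term: 16.6 × (-0.569) = -9.445
GC term: 0.41 × 48.276 = 19.793; length term: −675/29 = −23.276
Tm = 81.5 + (-9.445) + 19.793 − 23.276 = 68.572 → 68.6°C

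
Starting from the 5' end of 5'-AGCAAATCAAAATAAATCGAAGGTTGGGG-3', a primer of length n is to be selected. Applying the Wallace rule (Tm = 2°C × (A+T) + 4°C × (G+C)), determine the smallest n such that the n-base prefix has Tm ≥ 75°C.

n = 28

First 27 bases: AGCAAATCAAAATAAATCGAAGGTTGG → Tm = 72°C (< 75°C)
First 28 bases: AGCAAATCAAAATAAATCGAAGGTTGGG → Tm = 76°C (≥ 75°C)
Each additional base adds 2°C (A/T) or 4°C (G/C), so Tm is non-decreasing in n; n = 28 is the first length to reach 75°C.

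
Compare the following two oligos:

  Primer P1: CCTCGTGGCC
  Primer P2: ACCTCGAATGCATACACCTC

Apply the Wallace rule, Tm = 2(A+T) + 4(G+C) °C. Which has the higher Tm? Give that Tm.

Primer P2, 60°C

Primer P1: A+T=2, G+C=8 → Tm = 2(2)+4(8) = 36°C
Primer P2: A+T=10, G+C=10 → Tm = 2(10)+4(10) = 60°C
36°C vs 60°C → primer P2 is higher.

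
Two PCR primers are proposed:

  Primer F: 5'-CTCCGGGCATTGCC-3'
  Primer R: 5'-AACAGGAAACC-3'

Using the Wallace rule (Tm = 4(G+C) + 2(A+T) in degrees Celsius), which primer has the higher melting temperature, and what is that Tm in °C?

Primer F, 48°C

Primer F: A+T=4, G+C=10 → Tm = 2(4)+4(10) = 48°C
Primer R: A+T=6, G+C=5 → Tm = 2(6)+4(5) = 32°C
48°C vs 32°C → primer F is higher.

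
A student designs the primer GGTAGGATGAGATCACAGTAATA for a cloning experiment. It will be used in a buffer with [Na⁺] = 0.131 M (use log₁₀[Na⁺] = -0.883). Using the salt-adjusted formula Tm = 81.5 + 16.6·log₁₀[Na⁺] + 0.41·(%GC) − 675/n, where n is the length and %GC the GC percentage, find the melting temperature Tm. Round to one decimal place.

53.5°C

Length n = 23. Base counts: G=7, A=9, T=5, C=2
G+C = 9, so %GC = 9/23 × 100 = 39.13%
Salt term: 16.6 × (-0.883) = -14.658
GC term: 0.41 × 39.13 = 16.043; length term: −675/23 = −29.348
Tm = 81.5 + (-14.658) + 16.043 − 29.348 = 53.537 → 53.5°C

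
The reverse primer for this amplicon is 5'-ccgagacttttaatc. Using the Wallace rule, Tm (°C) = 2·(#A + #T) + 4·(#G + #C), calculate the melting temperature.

A=4, G=2, C=4, T=5
AT pairs contribute 9, GC pairs contribute 6.
Tm = 2(9) + 4(6) = 18 + 24 = 42°C

42°C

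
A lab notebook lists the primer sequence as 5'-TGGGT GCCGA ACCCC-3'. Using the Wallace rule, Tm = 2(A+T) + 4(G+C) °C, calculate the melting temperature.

52°C

Scanning the sequence gives G=5, T=2, C=6, A=2.
AT pairs contribute 4, GC pairs contribute 11.
Tm = 2×4 + 4×11 = 52°C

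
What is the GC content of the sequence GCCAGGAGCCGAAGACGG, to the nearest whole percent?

72%

Counting bases: T=0, A=5, C=5, G=8
G+C = 8 + 5 = 13 out of 18 bases
%GC = 13/18 × 100 = 72.22% ≈ 72%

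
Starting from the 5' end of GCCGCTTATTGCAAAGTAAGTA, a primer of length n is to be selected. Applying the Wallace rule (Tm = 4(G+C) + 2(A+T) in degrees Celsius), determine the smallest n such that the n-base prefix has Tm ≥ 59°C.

n = 21

First 20 bases: GCCGCTTATTGCAAAGTAAG → Tm = 58°C (< 59°C)
First 21 bases: GCCGCTTATTGCAAAGTAAGT → Tm = 60°C (≥ 59°C)
Each additional base adds 2°C (A/T) or 4°C (G/C), so Tm is non-decreasing in n; n = 21 is the first length to reach 59°C.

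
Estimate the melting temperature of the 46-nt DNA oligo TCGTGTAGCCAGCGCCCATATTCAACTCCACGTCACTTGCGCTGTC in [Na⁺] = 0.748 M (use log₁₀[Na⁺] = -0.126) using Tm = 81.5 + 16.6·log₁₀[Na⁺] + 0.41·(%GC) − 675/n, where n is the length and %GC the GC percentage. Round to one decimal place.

87.9°C

Length n = 46. C=17, G=9, A=8, T=12
G+C = 26, so %GC = 26/46 × 100 = 56.522%
Salt term: 16.6 × (-0.126) = -2.092
GC term: 0.41 × 56.522 = 23.174; length term: −675/46 = −14.674
Tm = 81.5 + (-2.092) + 23.174 − 14.674 = 87.908 → 87.9°C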